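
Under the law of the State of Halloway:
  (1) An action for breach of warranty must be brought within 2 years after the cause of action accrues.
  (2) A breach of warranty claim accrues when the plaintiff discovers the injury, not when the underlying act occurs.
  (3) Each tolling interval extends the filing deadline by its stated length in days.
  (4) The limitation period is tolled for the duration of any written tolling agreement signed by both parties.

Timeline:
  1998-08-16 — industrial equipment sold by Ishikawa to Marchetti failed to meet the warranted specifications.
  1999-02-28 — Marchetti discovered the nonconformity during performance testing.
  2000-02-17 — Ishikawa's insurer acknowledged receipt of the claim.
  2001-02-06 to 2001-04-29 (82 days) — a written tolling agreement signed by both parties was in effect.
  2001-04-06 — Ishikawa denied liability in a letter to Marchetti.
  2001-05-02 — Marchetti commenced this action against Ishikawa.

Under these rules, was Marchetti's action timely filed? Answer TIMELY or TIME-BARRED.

The claim did not accrue until Marchetti discovered the injury on 1999-02-28; the 1998-08-16 act date does not start the clock under the stated rule.
Adding the 2 years base period to 1999-02-28 gives a deadline of 2001-02-28, before any tolling.
The period was tolled for 82 days by the written tolling agreement (2001-02-06 to 2001-04-29), pushing the deadline to 2001-05-21.
The other events in the timeline have no effect on the limitation period under the stated rules.
The 2001-05-02 filing precedes the 2001-05-21 deadline; the claim is timely.

TIMELY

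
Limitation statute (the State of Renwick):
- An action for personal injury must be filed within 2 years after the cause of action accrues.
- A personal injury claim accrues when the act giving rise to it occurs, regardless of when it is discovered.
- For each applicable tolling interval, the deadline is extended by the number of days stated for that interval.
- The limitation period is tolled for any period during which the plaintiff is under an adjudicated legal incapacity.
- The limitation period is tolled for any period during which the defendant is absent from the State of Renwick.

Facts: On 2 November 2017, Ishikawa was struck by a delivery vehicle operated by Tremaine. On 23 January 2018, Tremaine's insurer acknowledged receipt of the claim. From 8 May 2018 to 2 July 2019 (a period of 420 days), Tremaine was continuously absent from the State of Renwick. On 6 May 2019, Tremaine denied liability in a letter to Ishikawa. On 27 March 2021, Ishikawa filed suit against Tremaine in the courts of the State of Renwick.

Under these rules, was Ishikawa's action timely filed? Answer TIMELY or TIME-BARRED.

TIME-BARRED

The cause of action accrued on 2 November 2017, the date of the act.
The untolled deadline — 2 years after 2 November 2017 — is 2 November 2019.
The period was tolled for 420 days by the defendant's absence from the jurisdiction (8 May 2018 to 2 July 2019), pushing the deadline to 26 December 2020.
The other events in the timeline have no effect on the limitation period under the stated rules.
Filing on 27 March 2021 missed the 26 December 2020 deadline — the action is time-barred.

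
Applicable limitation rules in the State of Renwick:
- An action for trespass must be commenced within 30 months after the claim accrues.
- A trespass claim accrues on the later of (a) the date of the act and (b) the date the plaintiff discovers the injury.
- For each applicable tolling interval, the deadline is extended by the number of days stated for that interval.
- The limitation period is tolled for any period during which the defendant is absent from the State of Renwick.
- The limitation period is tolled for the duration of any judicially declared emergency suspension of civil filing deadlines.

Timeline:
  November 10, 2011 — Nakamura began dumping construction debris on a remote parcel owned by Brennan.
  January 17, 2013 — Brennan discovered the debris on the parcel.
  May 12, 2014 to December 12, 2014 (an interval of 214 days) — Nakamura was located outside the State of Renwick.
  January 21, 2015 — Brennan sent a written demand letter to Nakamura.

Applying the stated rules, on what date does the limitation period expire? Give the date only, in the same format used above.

The claim accrued on January 17, 2013 — the later of the November 10, 2011 act and the January 17, 2013 discovery.
The untolled deadline — 30 months after January 17, 2013 — is July 17, 2015.
The period was tolled for 214 days by the defendant's absence from the jurisdiction (May 12, 2014 to December 12, 2014), pushing the deadline to February 16, 2016.
The other events in the timeline have no effect on the limitation period under the stated rules.

February 16, 2016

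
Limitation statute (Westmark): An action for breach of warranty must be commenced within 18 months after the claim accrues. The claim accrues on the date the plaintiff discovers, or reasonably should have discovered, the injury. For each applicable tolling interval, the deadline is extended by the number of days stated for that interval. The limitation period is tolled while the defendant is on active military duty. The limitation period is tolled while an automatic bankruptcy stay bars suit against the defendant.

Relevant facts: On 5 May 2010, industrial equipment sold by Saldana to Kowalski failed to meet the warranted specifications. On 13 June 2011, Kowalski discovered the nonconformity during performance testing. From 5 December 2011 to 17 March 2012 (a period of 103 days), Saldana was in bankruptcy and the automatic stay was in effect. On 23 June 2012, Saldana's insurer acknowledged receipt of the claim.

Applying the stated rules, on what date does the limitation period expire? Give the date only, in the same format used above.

Accrual is tied to discovery, so the period began on 13 June 2011 rather than on 5 May 2010 when the act occurred.
Adding the 18 months base period to 13 June 2011 gives a deadline of 13 December 2012, before any tolling.
Because the automatic bankruptcy stay ran from 5 December 2011 to 17 March 2012, the deadline is extended by 103 days to 26 March 2013.
None of the other events listed affects the running of the period under the stated rules.

26 March 2013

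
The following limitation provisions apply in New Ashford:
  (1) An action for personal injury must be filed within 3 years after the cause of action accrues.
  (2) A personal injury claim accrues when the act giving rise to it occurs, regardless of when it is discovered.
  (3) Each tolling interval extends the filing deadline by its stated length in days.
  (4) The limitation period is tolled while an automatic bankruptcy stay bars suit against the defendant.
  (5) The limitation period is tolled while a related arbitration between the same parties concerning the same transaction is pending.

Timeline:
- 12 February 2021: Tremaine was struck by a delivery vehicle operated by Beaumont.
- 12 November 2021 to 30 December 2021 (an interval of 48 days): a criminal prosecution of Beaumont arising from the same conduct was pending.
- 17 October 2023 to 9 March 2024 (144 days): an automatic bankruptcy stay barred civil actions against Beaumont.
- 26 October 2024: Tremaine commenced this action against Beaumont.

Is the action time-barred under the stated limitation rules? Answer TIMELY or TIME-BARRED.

The cause of action accrued on 12 February 2021, the date of the act.
3 years from 12 February 2021 is 12 February 2024.
The period was tolled for 144 days by the automatic bankruptcy stay (17 October 2023 to 9 March 2024), pushing the deadline to 5 July 2024.
No stated provision tolls the period for a criminal prosecution, so the interval from 12 November 2021 to 30 December 2021 has no effect on the deadline.
The 26 October 2024 filing falls after the 5 July 2024 deadline; the claim is time-barred.

TIME-BARRED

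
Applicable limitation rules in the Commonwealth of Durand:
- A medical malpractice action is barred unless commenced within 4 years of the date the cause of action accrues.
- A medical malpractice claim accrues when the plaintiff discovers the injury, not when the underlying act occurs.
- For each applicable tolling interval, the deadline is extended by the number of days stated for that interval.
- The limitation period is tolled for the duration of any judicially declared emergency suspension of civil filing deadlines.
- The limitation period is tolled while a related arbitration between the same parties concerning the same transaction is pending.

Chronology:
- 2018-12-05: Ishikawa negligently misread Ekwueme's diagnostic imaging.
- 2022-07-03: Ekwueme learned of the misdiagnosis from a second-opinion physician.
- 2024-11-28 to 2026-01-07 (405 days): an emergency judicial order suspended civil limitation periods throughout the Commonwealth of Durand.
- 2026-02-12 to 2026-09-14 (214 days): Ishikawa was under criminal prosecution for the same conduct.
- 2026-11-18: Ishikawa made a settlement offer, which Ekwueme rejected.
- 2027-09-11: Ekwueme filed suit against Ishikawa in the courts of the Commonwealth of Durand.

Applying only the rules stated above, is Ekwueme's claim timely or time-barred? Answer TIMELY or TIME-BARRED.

TIME-BARRED

Accrual is tied to discovery, so the period began on 2022-07-03 rather than on 2018-12-05 when the act occurred.
Adding the 4 years base period to 2022-07-03 gives a deadline of 2026-07-03, before any tolling.
The period was tolled for 405 days by the emergency suspension of filing deadlines (2024-11-28 to 2026-01-07), pushing the deadline to 2027-08-12.
No stated provision tolls the period for a criminal prosecution, so the interval from 2026-02-12 to 2026-09-14 has no effect on the deadline.
Nothing else in the chronology tolls or restarts the period.
Filing on 2027-09-11 missed the 2027-08-12 deadline — the action is time-barred.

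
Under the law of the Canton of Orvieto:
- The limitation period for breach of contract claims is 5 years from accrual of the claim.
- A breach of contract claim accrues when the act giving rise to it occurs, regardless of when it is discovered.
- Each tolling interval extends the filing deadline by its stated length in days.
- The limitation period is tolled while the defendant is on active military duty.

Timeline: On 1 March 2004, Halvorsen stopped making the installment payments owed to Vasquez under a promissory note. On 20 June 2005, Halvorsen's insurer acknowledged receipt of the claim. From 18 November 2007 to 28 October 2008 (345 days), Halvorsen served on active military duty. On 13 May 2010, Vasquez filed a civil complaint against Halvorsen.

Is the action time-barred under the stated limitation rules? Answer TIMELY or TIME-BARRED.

The claim accrued on 1 March 2004, when the wrongful act occurred.
The untolled deadline — 5 years after 1 March 2004 — is 1 March 2009.
Because the defendant's active military service ran from 18 November 2007 to 28 October 2008, the deadline is extended by 345 days to 9 February 2010.
None of the other events listed affects the running of the period under the stated rules.
Filing on 13 May 2010 missed the 9 February 2010 deadline — the action is time-barred.

TIME-BARRED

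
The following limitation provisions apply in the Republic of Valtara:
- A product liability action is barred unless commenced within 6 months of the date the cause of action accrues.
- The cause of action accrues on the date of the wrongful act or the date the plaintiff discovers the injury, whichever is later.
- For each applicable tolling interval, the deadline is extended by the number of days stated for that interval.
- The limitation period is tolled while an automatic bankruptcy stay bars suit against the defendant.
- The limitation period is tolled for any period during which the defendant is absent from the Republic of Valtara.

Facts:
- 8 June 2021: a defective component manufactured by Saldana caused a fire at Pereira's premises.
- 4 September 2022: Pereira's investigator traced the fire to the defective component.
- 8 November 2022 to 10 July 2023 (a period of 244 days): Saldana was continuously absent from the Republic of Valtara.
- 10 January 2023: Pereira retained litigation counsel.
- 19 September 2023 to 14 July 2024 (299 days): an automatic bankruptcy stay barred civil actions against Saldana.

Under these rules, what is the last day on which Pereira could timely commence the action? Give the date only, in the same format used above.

Because discovery on 4 September 2022 post-dates the 8 June 2021 act, accrual under the later-of rule falls on 4 September 2022.
6 months from 4 September 2022 is 4 March 2023.
Because the defendant's absence from the jurisdiction ran from 8 November 2022 to 10 July 2023, the deadline is extended by 244 days to 3 November 2023.
The automatic bankruptcy stay from 19 September 2023 to 14 July 2024 tolled the period for 299 days, extending the deadline to 28 August 2024.
None of the other events listed affects the running of the period under the stated rules.

28 August 2024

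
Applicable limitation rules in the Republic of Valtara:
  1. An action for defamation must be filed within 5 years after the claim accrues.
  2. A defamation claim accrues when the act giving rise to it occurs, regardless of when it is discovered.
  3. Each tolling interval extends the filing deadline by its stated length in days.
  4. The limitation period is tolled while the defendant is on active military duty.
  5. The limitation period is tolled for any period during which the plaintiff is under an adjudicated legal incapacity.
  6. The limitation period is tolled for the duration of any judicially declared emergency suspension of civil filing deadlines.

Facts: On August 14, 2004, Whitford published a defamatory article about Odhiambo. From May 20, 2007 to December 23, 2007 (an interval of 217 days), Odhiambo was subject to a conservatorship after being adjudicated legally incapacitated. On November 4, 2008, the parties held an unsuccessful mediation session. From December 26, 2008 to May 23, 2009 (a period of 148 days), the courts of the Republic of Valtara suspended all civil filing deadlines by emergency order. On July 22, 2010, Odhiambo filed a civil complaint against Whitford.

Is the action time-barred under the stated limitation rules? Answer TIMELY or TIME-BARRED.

The limitation period began to run on August 14, 2004.
The untolled deadline — 5 years after August 14, 2004 — is August 14, 2009.
The plaintiff's legal incapacity from May 20, 2007 to December 23, 2007 tolled the period for 217 days, extending the deadline to March 19, 2010.
The period was tolled for 148 days by the emergency suspension of filing deadlines (December 26, 2008 to May 23, 2009), pushing the deadline to August 14, 2010.
The other events in the timeline have no effect on the limitation period under the stated rules.
The July 22, 2010 filing precedes the August 14, 2010 deadline; the claim is timely.

TIMELY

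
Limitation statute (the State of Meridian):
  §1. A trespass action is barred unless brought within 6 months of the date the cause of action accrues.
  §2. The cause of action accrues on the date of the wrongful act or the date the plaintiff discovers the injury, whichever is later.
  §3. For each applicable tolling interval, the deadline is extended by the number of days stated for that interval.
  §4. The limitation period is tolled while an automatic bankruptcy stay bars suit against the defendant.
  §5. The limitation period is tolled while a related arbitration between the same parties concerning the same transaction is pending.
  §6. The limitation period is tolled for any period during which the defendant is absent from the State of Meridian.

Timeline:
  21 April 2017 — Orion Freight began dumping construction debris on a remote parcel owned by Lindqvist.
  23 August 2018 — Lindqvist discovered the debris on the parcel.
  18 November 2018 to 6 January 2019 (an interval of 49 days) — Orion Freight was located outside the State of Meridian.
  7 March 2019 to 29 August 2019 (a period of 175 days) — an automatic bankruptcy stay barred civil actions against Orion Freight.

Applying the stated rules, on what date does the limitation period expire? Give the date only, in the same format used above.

5 October 2019

Taking the later of the act (21 April 2017) and discovery (23 August 2018), the claim accrued on 23 August 2018.
6 months from 23 August 2018 is 23 February 2019.
The period was tolled for 49 days by the defendant's absence from the jurisdiction (18 November 2018 to 6 January 2019), pushing the deadline to 13 April 2019.
The automatic bankruptcy stay from 7 March 2019 to 29 August 2019 tolled the period for 175 days, extending the deadline to 5 October 2019.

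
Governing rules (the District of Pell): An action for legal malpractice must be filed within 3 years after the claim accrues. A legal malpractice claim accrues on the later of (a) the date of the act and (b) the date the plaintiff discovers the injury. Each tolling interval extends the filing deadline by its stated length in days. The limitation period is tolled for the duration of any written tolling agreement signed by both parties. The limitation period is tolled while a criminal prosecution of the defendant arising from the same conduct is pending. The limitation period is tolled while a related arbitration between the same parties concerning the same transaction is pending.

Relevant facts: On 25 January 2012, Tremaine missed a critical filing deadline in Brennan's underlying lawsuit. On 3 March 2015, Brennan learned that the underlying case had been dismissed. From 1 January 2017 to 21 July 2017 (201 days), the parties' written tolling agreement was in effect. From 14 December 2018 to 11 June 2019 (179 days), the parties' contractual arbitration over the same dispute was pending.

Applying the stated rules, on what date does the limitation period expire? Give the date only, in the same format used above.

20 September 2018

Because discovery on 3 March 2015 post-dates the 25 January 2012 act, accrual under the later-of rule falls on 3 March 2015.
Adding the 3 years base period to 3 March 2015 gives a deadline of 3 March 2018, before any tolling.
The written tolling agreement from 1 January 2017 to 21 July 2017 tolled the period for 201 days, extending the deadline to 20 September 2018.
The pending related arbitration starting 14 December 2018 came too late — the period had run on 20 September 2018 — and so does not extend the deadline.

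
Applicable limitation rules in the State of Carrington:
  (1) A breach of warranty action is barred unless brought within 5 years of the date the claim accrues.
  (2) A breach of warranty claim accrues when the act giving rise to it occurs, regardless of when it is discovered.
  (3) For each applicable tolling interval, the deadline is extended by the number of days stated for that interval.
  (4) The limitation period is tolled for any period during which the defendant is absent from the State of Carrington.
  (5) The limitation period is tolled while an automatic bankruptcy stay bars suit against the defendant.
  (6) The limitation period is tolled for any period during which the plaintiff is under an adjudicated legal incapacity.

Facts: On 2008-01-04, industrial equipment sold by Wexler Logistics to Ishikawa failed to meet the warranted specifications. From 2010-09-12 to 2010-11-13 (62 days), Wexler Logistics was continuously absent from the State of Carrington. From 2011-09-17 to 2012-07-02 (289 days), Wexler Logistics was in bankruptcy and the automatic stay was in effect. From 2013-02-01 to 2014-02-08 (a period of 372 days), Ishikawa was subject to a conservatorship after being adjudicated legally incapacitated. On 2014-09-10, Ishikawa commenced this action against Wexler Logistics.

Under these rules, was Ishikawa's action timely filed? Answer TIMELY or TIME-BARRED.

TIMELY

The limitation period began to run on 2008-01-04.
5 years from 2008-01-04 is 2013-01-04.
The period was tolled for 62 days by the defendant's absence from the jurisdiction (2010-09-12 to 2010-11-13), pushing the deadline to 2013-03-07.
Because the automatic bankruptcy stay ran from 2011-09-17 to 2012-07-02, the deadline is extended by 289 days to 2013-12-21.
Because the plaintiff's legal incapacity ran from 2013-02-01 to 2014-02-08, the deadline is extended by 372 days to 2014-12-28.
Ishikawa filed on 2014-09-10, before the 2014-12-28 deadline, so the action is timely.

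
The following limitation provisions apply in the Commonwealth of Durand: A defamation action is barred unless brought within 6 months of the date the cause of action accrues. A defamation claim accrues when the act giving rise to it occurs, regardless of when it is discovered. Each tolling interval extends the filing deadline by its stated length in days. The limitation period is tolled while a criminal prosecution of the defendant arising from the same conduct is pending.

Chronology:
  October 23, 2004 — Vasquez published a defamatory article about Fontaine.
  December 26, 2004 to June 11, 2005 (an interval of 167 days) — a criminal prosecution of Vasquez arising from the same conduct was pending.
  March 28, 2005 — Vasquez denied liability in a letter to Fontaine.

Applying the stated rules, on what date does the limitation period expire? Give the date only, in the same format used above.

October 7, 2005

The claim accrued on October 23, 2004, when the wrongful act occurred.
Adding the 6 months base period to October 23, 2004 gives a deadline of April 23, 2005, before any tolling.
The pending criminal prosecution from December 26, 2004 to June 11, 2005 tolled the period for 167 days, extending the deadline to October 7, 2005.
None of the other events listed affects the running of the period under the stated rules.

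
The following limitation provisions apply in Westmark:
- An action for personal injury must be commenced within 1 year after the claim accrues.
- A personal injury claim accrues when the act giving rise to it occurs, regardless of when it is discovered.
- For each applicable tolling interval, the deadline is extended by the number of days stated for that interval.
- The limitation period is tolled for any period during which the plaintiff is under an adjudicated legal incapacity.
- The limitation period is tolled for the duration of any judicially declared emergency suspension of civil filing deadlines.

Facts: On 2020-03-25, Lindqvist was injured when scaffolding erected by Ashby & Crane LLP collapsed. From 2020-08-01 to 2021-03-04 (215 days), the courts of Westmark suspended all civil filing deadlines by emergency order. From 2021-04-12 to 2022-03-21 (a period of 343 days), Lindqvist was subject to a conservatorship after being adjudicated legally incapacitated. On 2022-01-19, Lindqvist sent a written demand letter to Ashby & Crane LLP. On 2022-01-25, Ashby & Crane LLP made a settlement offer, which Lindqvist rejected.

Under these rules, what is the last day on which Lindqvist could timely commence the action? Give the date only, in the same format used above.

2022-10-04

The claim accrued on 2020-03-25, when the wrongful act occurred.
1 year from 2020-03-25 is 2021-03-25.
Because the emergency suspension of filing deadlines ran from 2020-08-01 to 2021-03-04, the deadline is extended by 215 days to 2021-10-26.
The plaintiff's legal incapacity from 2021-04-12 to 2022-03-21 tolled the period for 343 days, extending the deadline to 2022-10-04.
None of the other events listed affects the running of the period under the stated rules.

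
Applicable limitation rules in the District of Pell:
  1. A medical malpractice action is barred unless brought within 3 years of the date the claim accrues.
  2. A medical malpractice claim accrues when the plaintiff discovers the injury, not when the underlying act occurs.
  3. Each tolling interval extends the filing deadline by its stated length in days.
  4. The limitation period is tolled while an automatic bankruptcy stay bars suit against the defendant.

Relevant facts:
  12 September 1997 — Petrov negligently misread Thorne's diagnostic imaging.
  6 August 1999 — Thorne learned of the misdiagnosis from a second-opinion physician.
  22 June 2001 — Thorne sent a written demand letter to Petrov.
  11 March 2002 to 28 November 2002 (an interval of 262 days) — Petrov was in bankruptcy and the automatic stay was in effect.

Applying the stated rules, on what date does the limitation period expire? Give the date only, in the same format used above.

25 April 2003

The claim did not accrue until Thorne discovered the injury on 6 August 1999; the 12 September 1997 act date does not start the clock under the stated rule.
The untolled deadline — 3 years after 6 August 1999 — is 6 August 2002.
The automatic bankruptcy stay from 11 March 2002 to 28 November 2002 tolled the period for 262 days, extending the deadline to 25 April 2003.
None of the other events listed affects the running of the period under the stated rules.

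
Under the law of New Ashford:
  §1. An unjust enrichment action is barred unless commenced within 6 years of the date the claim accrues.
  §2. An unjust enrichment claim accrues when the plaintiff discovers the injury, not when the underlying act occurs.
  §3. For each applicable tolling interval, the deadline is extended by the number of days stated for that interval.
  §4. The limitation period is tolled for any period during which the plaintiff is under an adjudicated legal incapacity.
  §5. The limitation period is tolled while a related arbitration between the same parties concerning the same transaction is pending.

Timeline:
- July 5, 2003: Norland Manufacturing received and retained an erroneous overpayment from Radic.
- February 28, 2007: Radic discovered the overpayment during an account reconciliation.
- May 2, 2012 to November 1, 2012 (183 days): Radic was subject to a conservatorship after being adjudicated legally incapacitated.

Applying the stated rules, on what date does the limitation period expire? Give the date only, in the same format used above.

Accrual is tied to discovery, so the period began on February 28, 2007 rather than on July 5, 2003 when the act occurred.
6 years from February 28, 2007 is February 28, 2013.
The plaintiff's legal incapacity from May 2, 2012 to November 1, 2012 tolled the period for 183 days, extending the deadline to August 30, 2013.

August 30, 2013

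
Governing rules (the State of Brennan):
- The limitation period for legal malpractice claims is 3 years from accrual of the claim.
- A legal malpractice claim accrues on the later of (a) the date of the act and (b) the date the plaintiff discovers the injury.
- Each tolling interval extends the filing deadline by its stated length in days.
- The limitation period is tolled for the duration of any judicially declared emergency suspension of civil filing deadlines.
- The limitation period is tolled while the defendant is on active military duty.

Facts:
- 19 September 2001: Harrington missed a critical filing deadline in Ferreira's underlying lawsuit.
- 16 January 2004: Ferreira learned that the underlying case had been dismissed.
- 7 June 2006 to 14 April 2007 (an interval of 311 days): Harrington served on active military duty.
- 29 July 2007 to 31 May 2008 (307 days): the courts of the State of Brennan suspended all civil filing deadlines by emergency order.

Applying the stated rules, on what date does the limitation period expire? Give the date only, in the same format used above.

The claim accrued on 16 January 2004 — the later of the 19 September 2001 act and the 16 January 2004 discovery.
Adding the 3 years base period to 16 January 2004 gives a deadline of 16 January 2007, before any tolling.
The defendant's active military service from 7 June 2006 to 14 April 2007 tolled the period for 311 days, extending the deadline to 23 November 2007.
The emergency suspension of filing deadlines from 29 July 2007 to 31 May 2008 tolled the period for 307 days, extending the deadline to 25 September 2008.

25 September 2008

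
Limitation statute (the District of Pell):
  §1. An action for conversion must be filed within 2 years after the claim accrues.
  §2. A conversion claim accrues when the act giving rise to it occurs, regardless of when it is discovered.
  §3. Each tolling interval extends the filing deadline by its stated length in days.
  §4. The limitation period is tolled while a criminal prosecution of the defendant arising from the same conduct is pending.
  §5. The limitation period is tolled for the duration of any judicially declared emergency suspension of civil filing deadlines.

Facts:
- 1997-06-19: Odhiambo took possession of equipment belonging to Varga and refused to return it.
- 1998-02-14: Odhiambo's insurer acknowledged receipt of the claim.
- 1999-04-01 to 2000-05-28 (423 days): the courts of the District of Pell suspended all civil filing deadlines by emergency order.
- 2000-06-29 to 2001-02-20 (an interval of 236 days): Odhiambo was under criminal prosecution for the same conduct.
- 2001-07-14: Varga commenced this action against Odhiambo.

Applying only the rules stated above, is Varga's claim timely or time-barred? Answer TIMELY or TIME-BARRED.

The claim accrued on 1997-06-19, the date of the act.
2 years from 1997-06-19 is 1999-06-19.
Because the emergency suspension of filing deadlines ran from 1999-04-01 to 2000-05-28, the deadline is extended by 423 days to 2000-08-15.
Because the pending criminal prosecution ran from 2000-06-29 to 2001-02-20, the deadline is extended by 236 days to 2001-04-08.
The other events in the timeline have no effect on the limitation period under the stated rules.
The 2001-07-14 filing falls after the 2001-04-08 deadline; the claim is time-barred.

TIME-BARRED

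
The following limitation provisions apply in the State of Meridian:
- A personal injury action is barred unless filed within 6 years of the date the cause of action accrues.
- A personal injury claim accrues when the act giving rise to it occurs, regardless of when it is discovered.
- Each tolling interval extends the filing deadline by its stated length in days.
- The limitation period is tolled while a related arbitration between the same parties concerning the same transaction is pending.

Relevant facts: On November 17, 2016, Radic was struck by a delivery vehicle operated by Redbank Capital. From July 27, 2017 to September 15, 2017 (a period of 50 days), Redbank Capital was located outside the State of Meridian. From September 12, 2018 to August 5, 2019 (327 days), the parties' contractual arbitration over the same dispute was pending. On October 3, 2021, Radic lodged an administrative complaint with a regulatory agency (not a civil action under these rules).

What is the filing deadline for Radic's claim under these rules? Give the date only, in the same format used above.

The cause of action accrued on November 17, 2016, the date of the act.
6 years from November 17, 2016 is November 17, 2022.
The period was tolled for 327 days by the pending related arbitration (September 12, 2018 to August 5, 2019), pushing the deadline to October 10, 2023.
Although the defendant's absence ran from July 27, 2017 to September 15, 2017, the stated rules do not make that a tolling event, so it is disregarded.
The other events in the timeline have no effect on the limitation period under the stated rules.

October 10, 2023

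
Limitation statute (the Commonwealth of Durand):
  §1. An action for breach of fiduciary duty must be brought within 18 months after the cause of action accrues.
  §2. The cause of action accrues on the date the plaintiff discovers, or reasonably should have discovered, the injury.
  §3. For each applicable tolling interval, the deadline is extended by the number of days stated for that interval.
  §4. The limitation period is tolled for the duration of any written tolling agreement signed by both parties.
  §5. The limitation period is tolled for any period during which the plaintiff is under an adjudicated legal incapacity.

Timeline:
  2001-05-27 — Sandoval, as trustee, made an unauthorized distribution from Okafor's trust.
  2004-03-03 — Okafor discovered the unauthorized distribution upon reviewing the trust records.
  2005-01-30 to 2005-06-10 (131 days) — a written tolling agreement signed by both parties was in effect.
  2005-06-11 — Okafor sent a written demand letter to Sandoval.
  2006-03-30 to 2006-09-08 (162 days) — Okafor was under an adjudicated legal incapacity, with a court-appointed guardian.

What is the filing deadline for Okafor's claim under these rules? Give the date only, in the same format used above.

Under the discovery rule, the claim accrued on 2004-03-03, when Okafor discovered the injury — not on the 2001-05-27 date of the underlying act.
Adding the 18 months base period to 2004-03-03 gives a deadline of 2005-09-03, before any tolling.
Because the written tolling agreement ran from 2005-01-30 to 2005-06-10, the deadline is extended by 131 days to 2006-01-12.
By the time the plaintiff's legal incapacity began on 2006-03-30, the limitation period had already expired on 2006-01-12; that interval cannot revive it.
The other events in the timeline have no effect on the limitation period under the stated rules.

2006-01-12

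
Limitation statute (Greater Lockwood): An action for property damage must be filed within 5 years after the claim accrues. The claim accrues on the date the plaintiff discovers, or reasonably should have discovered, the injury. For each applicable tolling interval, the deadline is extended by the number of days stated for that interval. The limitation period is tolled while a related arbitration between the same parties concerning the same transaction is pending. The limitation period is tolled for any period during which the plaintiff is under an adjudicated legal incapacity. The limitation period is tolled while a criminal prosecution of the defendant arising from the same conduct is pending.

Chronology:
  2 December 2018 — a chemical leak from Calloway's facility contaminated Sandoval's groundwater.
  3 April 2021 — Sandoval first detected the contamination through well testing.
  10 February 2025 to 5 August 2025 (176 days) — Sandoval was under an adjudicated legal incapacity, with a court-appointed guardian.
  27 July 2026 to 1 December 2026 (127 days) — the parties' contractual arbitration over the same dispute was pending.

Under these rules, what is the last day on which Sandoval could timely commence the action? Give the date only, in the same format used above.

The claim did not accrue until Sandoval discovered the injury on 3 April 2021; the 2 December 2018 act date does not start the clock under the stated rule.
5 years from 3 April 2021 is 3 April 2026.
Because the plaintiff's legal incapacity ran from 10 February 2025 to 5 August 2025, the deadline is extended by 176 days to 26 September 2026.
The period was tolled for 127 days by the pending related arbitration (27 July 2026 to 1 December 2026), pushing the deadline to 31 January 2027.

31 January 2027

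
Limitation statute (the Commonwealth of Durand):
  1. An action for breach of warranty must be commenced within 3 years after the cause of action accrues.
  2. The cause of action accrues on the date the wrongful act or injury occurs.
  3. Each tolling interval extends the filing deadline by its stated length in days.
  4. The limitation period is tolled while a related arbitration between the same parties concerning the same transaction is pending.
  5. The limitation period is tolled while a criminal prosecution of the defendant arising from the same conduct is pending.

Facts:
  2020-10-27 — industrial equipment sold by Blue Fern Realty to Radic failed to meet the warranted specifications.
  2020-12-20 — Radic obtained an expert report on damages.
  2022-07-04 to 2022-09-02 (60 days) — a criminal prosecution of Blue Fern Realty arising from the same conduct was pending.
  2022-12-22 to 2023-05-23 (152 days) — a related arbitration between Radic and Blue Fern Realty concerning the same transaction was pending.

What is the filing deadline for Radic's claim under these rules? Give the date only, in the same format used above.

2024-05-26

The claim accrued on 2020-10-27, when the wrongful act occurred.
Adding the 3 years base period to 2020-10-27 gives a deadline of 2023-10-27, before any tolling.
The period was tolled for 60 days by the pending criminal prosecution (2022-07-04 to 2022-09-02), pushing the deadline to 2023-12-26.
Because the pending related arbitration ran from 2022-12-22 to 2023-05-23, the deadline is extended by 152 days to 2024-05-26.
Nothing else in the chronology tolls or restarts the period.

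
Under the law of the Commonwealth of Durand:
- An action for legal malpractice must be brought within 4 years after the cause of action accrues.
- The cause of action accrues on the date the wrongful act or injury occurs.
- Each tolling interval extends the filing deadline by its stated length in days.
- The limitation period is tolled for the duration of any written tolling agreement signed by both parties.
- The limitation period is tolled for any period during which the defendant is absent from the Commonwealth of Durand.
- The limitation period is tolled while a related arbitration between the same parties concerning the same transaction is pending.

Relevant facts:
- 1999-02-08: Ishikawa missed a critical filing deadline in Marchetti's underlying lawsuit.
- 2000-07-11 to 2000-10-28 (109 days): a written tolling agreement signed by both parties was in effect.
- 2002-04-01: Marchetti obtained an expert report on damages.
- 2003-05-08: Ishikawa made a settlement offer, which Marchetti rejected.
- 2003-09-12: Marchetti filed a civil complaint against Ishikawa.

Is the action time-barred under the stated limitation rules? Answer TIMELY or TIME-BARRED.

TIME-BARRED

The claim accrued on 1999-02-08, when the wrongful act occurred.
4 years from 1999-02-08 is 2003-02-08.
Because the written tolling agreement ran from 2000-07-11 to 2000-10-28, the deadline is extended by 109 days to 2003-05-28.
None of the other events listed affects the running of the period under the stated rules.
Filing on 2003-09-12 missed the 2003-05-28 deadline — the action is time-barred.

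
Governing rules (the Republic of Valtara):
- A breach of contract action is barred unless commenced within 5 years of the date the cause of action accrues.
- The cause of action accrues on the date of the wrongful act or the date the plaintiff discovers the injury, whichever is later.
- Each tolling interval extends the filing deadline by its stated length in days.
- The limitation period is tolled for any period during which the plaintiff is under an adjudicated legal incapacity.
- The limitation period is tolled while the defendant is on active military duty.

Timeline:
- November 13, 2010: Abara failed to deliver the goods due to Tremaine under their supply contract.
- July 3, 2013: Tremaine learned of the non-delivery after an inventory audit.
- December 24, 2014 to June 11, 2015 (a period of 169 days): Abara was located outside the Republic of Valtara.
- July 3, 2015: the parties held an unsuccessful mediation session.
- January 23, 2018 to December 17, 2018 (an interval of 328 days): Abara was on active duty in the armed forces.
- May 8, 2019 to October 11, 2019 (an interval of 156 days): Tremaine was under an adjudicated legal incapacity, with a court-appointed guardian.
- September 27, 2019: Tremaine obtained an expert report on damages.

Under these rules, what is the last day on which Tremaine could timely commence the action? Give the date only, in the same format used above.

October 30, 2019

Because discovery on July 3, 2013 post-dates the November 13, 2010 act, accrual under the later-of rule falls on July 3, 2013.
5 years from July 3, 2013 is July 3, 2018.
The period was tolled for 328 days by the defendant's active military service (January 23, 2018 to December 17, 2018), pushing the deadline to May 27, 2019.
Because the plaintiff's legal incapacity ran from May 8, 2019 to October 11, 2019, the deadline is extended by 156 days to October 30, 2019.
The defendant's absence from the jurisdiction from December 24, 2014 to June 11, 2015 does not toll the period, because no stated rule makes the defendant's absence a tolling event.
None of the other events listed affects the running of the period under the stated rules.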